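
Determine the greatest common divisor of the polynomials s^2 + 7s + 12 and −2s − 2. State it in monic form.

1

Euclidean algorithm in ℚ[s]:
  s^2 + 7s + 12 = (−(1/2)s − 3)(−2s − 2) + (6)
  −2s − 2 = (−(1/3)s − 1/3)(6) + (0)
The last nonzero remainder is the constant 6, so the polynomials are coprime and gcd = 1.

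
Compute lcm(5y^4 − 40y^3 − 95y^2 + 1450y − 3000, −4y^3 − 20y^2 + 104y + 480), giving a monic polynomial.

y^5 − 4y^4 − 51y^3 + 214y^2 + 560y − 2400

Euclidean algorithm in ℚ[y]:
  5y^4 − 40y^3 − 95y^2 + 1450y − 3000 = (−(5/4)y + 65/4)(−4y^3 − 20y^2 + 104y + 480) + (360y^2 + 360y − 10800)
  −4y^3 − 20y^2 + 104y + 480 = (−(1/90)y − 2/45)(360y^2 + 360y − 10800) + (0)
Last nonzero remainder: 360y^2 + 360y − 10800. Dividing through by 360 gives the monic gcd y^2 + y − 30.
Then lcm(f, g) = f·g / gcd(f, g); expanding and making the result monic gives the answer.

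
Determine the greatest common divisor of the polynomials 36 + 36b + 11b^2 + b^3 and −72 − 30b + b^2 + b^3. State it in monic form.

3 + b

Euclidean algorithm in ℚ[b]:
  b^3 + 11b^2 + 36b + 36 = (b^3 + b^2 − 30b − 72) + (10b^2 + 66b + 108)
  b^3 + b^2 − 30b − 72 = ((1/10)b − 14/25)(10b^2 + 66b + 108) + (−(96/25)b − 288/25)
  10b^2 + 66b + 108 = (−(125/48)b − 75/8)(−(96/25)b − 288/25) + (0)
Last nonzero remainder: −(96/25)b − 288/25. Dividing through by −96/25 gives the monic gcd b + 3.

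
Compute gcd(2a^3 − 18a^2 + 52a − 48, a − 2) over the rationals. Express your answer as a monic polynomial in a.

a − 2

By polynomial division,
  2a^3 − 18a^2 + 52a − 48 = (2a^2 − 14a + 24)(a − 2) + (0)
The last nonzero remainder a − 2 is already monic.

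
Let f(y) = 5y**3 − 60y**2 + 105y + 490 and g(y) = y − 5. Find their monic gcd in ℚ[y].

1

Repeated division with remainder:
  5y**3 − 60y**2 + 105y + 490 = (5y**2 − 35y − 70)(y − 5) + (140)
  y − 5 = ((1/140)y − 1/28)(140) + (0)
The last nonzero remainder is the constant 140, so the polynomials are coprime and gcd = 1.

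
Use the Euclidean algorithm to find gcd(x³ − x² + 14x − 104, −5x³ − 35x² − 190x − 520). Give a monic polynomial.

x² + 3x + 26

Repeated division with remainder:
  x³ − x² + 14x − 104 = (−1/5)(−5x³ − 35x² − 190x − 520) + (−8x² − 24x − 208)
  −5x³ − 35x² − 190x − 520 = ((5/8)x + 5/2)(−8x² − 24x − 208) + (0)
Last nonzero remainder: −8x² − 24x − 208. Dividing through by −8 gives the monic gcd x² + 3x + 26.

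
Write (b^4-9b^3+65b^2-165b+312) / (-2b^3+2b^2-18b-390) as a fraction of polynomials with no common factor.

Repeated division with remainder:
  b^4-9b^3+65b^2-165b+312 = (-(1/2)b+4)(-2b^3+2b^2-18b-390) + (48b^2-288b+1872)
  -2b^3+2b^2-18b-390 = (-(1/24)b-5/24)(48b^2-288b+1872) + (0)
Last nonzero remainder: 48b^2-288b+1872. Dividing through by 48 gives the monic gcd b^2-6b+39.
Cancel b^2-6b+39 from numerator and denominator to get the reduced form.

(-b^2+3b-8)/(2b+10)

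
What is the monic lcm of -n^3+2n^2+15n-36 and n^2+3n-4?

n^4-3n^3-13n^2+51n-36

Euclidean algorithm in ℚ[n]:
  -n^3+2n^2+15n-36 = (-n+5)(n^2+3n-4) + (-4n-16)
  n^2+3n-4 = (-(1/4)n+1/4)(-4n-16) + (0)
Last nonzero remainder: -4n-16. Dividing through by -4 gives the monic gcd n+4.
Then lcm(f, g) = f·g / gcd(f, g); expanding and making the result monic gives the answer.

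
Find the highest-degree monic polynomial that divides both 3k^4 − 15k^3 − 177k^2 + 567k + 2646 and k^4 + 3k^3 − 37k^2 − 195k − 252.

Euclidean algorithm in ℚ[k]:
  3k^4 − 15k^3 − 177k^2 + 567k + 2646 = (3)(k^4 + 3k^3 − 37k^2 − 195k − 252) + (−24k^3 − 66k^2 + 1152k + 3402)
  k^4 + 3k^3 − 37k^2 − 195k − 252 = (−(1/24)k − 1/96)(−24k^3 − 66k^2 + 1152k + 3402) + ((165/16)k^2 − (165/4)k − 3465/16)
  −24k^3 − 66k^2 + 1152k + 3402 = (−(128/55)k − 864/55)((165/16)k^2 − (165/4)k − 3465/16) + (0)
Last nonzero remainder: (165/16)k^2 − (165/4)k − 3465/16. Dividing through by 165/16 gives the monic gcd k^2 − 4k − 21.

k^2 − 4k − 21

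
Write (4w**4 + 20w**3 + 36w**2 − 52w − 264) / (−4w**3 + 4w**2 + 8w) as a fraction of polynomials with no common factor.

(−w**3 − 7w**2 − 23w − 33)/(w**2 + w)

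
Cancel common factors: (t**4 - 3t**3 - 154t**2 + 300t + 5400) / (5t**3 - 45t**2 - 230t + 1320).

(t**3 - 9t**2 - 100t + 900)/(5t**2 - 75t + 220)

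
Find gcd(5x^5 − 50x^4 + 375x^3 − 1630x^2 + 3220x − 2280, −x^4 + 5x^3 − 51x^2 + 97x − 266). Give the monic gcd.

Repeated division with remainder:
  5x^5 − 50x^4 + 375x^3 − 1630x^2 + 3220x − 2280 = (−5x + 25)(−x^4 + 5x^3 − 51x^2 + 97x − 266) + (−5x^3 + 130x^2 − 535x + 4370)
  −x^4 + 5x^3 − 51x^2 + 97x − 266 = ((1/5)x + 21/5)(−5x^3 + 130x^2 − 535x + 4370) + (−490x^2 + 1470x − 18620)
  −5x^3 + 130x^2 − 535x + 4370 = ((1/98)x − 23/98)(−490x^2 + 1470x − 18620) + (0)
Last nonzero remainder: −490x^2 + 1470x − 18620. Dividing through by −490 gives the monic gcd x^2 − 3x + 38.

x^2 − 3x + 38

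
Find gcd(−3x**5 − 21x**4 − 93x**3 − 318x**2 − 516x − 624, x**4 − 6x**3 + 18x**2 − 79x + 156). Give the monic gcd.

By polynomial division,
  −3x**5 − 21x**4 − 93x**3 − 318x**2 − 516x − 624 = (−3x − 39)(x**4 − 6x**3 + 18x**2 − 79x + 156) + (−273x**3 + 147x**2 − 3129x + 5460)
  x**4 − 6x**3 + 18x**2 − 79x + 156 = (−(1/273)x + 71/3549)(−273x**3 + 147x**2 − 3129x + 5460) + ((608/169)x**2 + (608/169)x + 608/13)
  −273x**3 + 147x**2 − 3129x + 5460 = (−(46137/608)x + 17745/152)((608/169)x**2 + (608/169)x + 608/13) + (0)
Last nonzero remainder: (608/169)x**2 + (608/169)x + 608/13. Dividing through by 608/169 gives the monic gcd x**2 + x + 13.

x**2 + x + 13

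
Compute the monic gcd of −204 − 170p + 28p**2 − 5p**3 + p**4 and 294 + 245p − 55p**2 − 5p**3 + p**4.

−6 − 5p + p**2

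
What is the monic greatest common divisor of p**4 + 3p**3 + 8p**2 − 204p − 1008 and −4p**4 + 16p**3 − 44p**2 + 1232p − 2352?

Repeated division with remainder:
  p**4 + 3p**3 + 8p**2 − 204p − 1008 = (−1/4)(−4p**4 + 16p**3 − 44p**2 + 1232p − 2352) + (7p**3 − 3p**2 + 104p − 1596)
  −4p**4 + 16p**3 − 44p**2 + 1232p − 2352 = (−(4/7)p + 100/49)(7p**3 − 3p**2 + 104p − 1596) + ((1056/49)p**2 + (5280/49)p + 6336/7)
  7p**3 − 3p**2 + 104p − 1596 = ((343/1056)p − 931/528)((1056/49)p**2 + (5280/49)p + 6336/7) + (0)
Last nonzero remainder: (1056/49)p**2 + (5280/49)p + 6336/7. Dividing through by 1056/49 gives the monic gcd p**2 + 5p + 42.

p**2 + 5p + 42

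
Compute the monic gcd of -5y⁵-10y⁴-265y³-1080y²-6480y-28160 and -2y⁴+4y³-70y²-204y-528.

y²-5y+44

Apply the Euclidean algorithm:
  -5y⁵-10y⁴-265y³-1080y²-6480y-28160 = ((5/2)y+10)(-2y⁴+4y³-70y²-204y-528) + (-130y³+130y²-3120y-22880)
  -2y⁴+4y³-70y²-204y-528 = ((1/65)y-1/65)(-130y³+130y²-3120y-22880) + (-20y²+100y-880)
  -130y³+130y²-3120y-22880 = ((13/2)y+26)(-20y²+100y-880) + (0)
Last nonzero remainder: -20y²+100y-880. Dividing through by -20 gives the monic gcd y²-5y+44.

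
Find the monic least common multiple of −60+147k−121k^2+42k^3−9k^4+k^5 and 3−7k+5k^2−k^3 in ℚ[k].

180−501k+510k^2−247k^3+69k^4−12k^5+k^6

Apply the Euclidean algorithm:
  k^5−9k^4+42k^3−121k^2+147k−60 = (−k^2+4k−15)(−k^3+5k^2−7k+3) + (−15k^2+30k−15)
  −k^3+5k^2−7k+3 = ((1/15)k−1/5)(−15k^2+30k−15) + (0)
Last nonzero remainder: −15k^2+30k−15. Dividing through by −15 gives the monic gcd k^2−2k+1.
Then lcm(f, g) = f·g / gcd(f, g); expanding and making the result monic gives the answer.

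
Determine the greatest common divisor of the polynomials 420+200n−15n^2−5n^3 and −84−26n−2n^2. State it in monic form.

By polynomial division,
  −5n^3−15n^2+200n+420 = ((5/2)n−25)(−2n^2−26n−84) + (−240n−1680)
  −2n^2−26n−84 = ((1/120)n+1/20)(−240n−1680) + (0)
Last nonzero remainder: −240n−1680. Dividing through by −240 gives the monic gcd n+7.

7+n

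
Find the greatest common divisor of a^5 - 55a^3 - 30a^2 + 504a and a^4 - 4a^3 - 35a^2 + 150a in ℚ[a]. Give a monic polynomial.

Repeated division with remainder:
  a^5 - 55a^3 - 30a^2 + 504a = (a + 4)(a^4 - 4a^3 - 35a^2 + 150a) + (-4a^3 - 40a^2 - 96a)
  a^4 - 4a^3 - 35a^2 + 150a = (-(1/4)a + 7/2)(-4a^3 - 40a^2 - 96a) + (81a^2 + 486a)
  -4a^3 - 40a^2 - 96a = (-(4/81)a - 16/81)(81a^2 + 486a) + (0)
Last nonzero remainder: 81a^2 + 486a. Dividing through by 81 gives the monic gcd a^2 + 6a.

a^2 + 6a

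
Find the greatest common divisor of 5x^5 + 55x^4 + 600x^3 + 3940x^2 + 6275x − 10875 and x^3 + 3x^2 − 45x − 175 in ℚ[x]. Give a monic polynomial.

x^2 + 10x + 25

By polynomial division,
  5x^5 + 55x^4 + 600x^3 + 3940x^2 + 6275x − 10875 = (5x^2 + 40x + 705)(x^3 + 3x^2 − 45x − 175) + (4500x^2 + 45000x + 112500)
  x^3 + 3x^2 − 45x − 175 = ((1/4500)x − 7/4500)(4500x^2 + 45000x + 112500) + (0)
Last nonzero remainder: 4500x^2 + 45000x + 112500. Dividing through by 4500 gives the monic gcd x^2 + 10x + 25.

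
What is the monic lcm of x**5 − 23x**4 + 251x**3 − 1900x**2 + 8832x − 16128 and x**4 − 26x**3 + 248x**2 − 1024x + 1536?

x**6 − 29x**5 + 389x**4 − 3406x**3 + 20232x**2 − 69120x + 96768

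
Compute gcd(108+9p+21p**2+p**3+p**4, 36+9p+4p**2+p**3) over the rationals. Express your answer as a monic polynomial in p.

Apply the Euclidean algorithm:
  p**4+p**3+21p**2+9p+108 = (p−3)(p**3+4p**2+9p+36) + (24p**2+216)
  p**3+4p**2+9p+36 = ((1/24)p+1/6)(24p**2+216) + (0)
Last nonzero remainder: 24p**2+216. Dividing through by 24 gives the monic gcd p**2+9.

9+p**2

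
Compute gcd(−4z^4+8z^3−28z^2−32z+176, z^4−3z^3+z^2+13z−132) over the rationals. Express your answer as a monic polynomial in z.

Apply the Euclidean algorithm:
  −4z^4+8z^3−28z^2−32z+176 = (−4)(z^4−3z^3+z^2+13z−132) + (−4z^3−24z^2+20z−352)
  z^4−3z^3+z^2+13z−132 = (−(1/4)z+9/4)(−4z^3−24z^2+20z−352) + (60z^2−120z+660)
  −4z^3−24z^2+20z−352 = (−(1/15)z−8/15)(60z^2−120z+660) + (0)
Last nonzero remainder: 60z^2−120z+660. Dividing through by 60 gives the monic gcd z^2−2z+11.

z^2−2z+11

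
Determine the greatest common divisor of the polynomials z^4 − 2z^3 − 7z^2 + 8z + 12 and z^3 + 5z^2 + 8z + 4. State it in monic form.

z^2 + 3z + 2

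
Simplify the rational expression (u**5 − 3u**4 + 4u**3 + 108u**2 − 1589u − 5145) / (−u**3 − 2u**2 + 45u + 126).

(−u**3 − u**2 − 29u − 245)/(u + 6)

Euclidean algorithm in ℚ[u]:
  u**5 − 3u**4 + 4u**3 + 108u**2 − 1589u − 5145 = (−u**2 + 5u − 59)(−u**3 − 2u**2 + 45u + 126) + (−109u**2 + 436u + 2289)
  −u**3 − 2u**2 + 45u + 126 = ((1/109)u + 6/109)(−109u**2 + 436u + 2289) + (0)
Last nonzero remainder: −109u**2 + 436u + 2289. Dividing through by −109 gives the monic gcd u**2 − 4u − 21.
Cancel u**2 − 4u − 21 from numerator and denominator to get the reduced form.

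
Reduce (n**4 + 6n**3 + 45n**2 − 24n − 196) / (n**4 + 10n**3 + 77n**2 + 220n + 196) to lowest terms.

Euclidean algorithm in ℚ[n]:
  n**4 + 6n**3 + 45n**2 − 24n − 196 = (n**4 + 10n**3 + 77n**2 + 220n + 196) + (−4n**3 − 32n**2 − 244n − 392)
  n**4 + 10n**3 + 77n**2 + 220n + 196 = (−(1/4)n − 1/2)(−4n**3 − 32n**2 − 244n − 392) + (0)
Last nonzero remainder: −4n**3 − 32n**2 − 244n − 392. Dividing through by −4 gives the monic gcd n**3 + 8n**2 + 61n + 98.
Cancel n**3 + 8n**2 + 61n + 98 from numerator and denominator to get the reduced form.

(n − 2)/(n + 2)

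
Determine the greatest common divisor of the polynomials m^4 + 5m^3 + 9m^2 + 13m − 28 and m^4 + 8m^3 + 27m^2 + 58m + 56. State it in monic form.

m^3 + 6m^2 + 15m + 28

Apply the Euclidean algorithm:
  m^4 + 5m^3 + 9m^2 + 13m − 28 = (m^4 + 8m^3 + 27m^2 + 58m + 56) + (−3m^3 − 18m^2 − 45m − 84)
  m^4 + 8m^3 + 27m^2 + 58m + 56 = (−(1/3)m − 2/3)(−3m^3 − 18m^2 − 45m − 84) + (0)
Last nonzero remainder: −3m^3 − 18m^2 − 45m − 84. Dividing through by −3 gives the monic gcd m^3 + 6m^2 + 15m + 28.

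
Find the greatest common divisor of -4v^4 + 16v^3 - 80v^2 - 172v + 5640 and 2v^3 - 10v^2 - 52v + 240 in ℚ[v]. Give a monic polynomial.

v^2 - v - 30

Euclidean algorithm in ℚ[v]:
  -4v^4 + 16v^3 - 80v^2 - 172v + 5640 = (-2v - 2)(2v^3 - 10v^2 - 52v + 240) + (-204v^2 + 204v + 6120)
  2v^3 - 10v^2 - 52v + 240 = (-(1/102)v + 2/51)(-204v^2 + 204v + 6120) + (0)
Last nonzero remainder: -204v^2 + 204v + 6120. Dividing through by -204 gives the monic gcd v^2 - v - 30.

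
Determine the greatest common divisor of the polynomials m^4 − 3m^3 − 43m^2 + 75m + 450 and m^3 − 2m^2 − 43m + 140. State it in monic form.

Apply the Euclidean algorithm:
  m^4 − 3m^3 − 43m^2 + 75m + 450 = (m − 1)(m^3 − 2m^2 − 43m + 140) + (−2m^2 − 108m + 590)
  m^3 − 2m^2 − 43m + 140 = (−(1/2)m + 28)(−2m^2 − 108m + 590) + (3276m − 16380)
  −2m^2 − 108m + 590 = (−(1/1638)m − 59/1638)(3276m − 16380) + (0)
Last nonzero remainder: 3276m − 16380. Dividing through by 3276 gives the monic gcd m − 5.

m − 5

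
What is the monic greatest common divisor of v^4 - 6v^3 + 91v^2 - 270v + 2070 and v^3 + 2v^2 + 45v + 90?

By polynomial division,
  v^4 - 6v^3 + 91v^2 - 270v + 2070 = (v - 8)(v^3 + 2v^2 + 45v + 90) + (62v^2 + 2790)
  v^3 + 2v^2 + 45v + 90 = ((1/62)v + 1/31)(62v^2 + 2790) + (0)
Last nonzero remainder: 62v^2 + 2790. Dividing through by 62 gives the monic gcd v^2 + 45.

v^2 + 45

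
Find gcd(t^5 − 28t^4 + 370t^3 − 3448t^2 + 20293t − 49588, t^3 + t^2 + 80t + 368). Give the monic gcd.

By polynomial division,
  t^5 − 28t^4 + 370t^3 − 3448t^2 + 20293t − 49588 = (t^2 − 29t + 319)(t^3 + t^2 + 80t + 368) + (−1815t^2 + 5445t − 166980)
  t^3 + t^2 + 80t + 368 = (−(1/1815)t − 4/1815)(−1815t^2 + 5445t − 166980) + (0)
Last nonzero remainder: −1815t^2 + 5445t − 166980. Dividing through by −1815 gives the monic gcd t^2 − 3t + 92.

t^2 − 3t + 92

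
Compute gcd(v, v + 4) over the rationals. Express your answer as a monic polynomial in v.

Euclidean algorithm in ℚ[v]:
  v = (v + 4) + (−4)
  v + 4 = (−(1/4)v − 1)(−4) + (0)
The last nonzero remainder is the constant −4, so the polynomials are coprime and gcd = 1.

1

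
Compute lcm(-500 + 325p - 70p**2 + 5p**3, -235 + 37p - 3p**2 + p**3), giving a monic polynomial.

Apply the Euclidean algorithm:
  5p**3 - 70p**2 + 325p - 500 = (5)(p**3 - 3p**2 + 37p - 235) + (-55p**2 + 140p + 675)
  p**3 - 3p**2 + 37p - 235 = (-(1/55)p + 1/121)(-55p**2 + 140p + 675) + ((5822/121)p - 29110/121)
  -55p**2 + 140p + 675 = (-(6655/5822)p - 16335/5822)((5822/121)p - 29110/121) + (0)
Last nonzero remainder: (5822/121)p - 29110/121. Dividing through by 5822/121 gives the monic gcd p - 5.
Then lcm(f, g) = f·g / gcd(f, g); expanding and making the result monic gives the answer.

-4700 + 2855p - 628p**2 + 84p**3 - 12p**4 + p**5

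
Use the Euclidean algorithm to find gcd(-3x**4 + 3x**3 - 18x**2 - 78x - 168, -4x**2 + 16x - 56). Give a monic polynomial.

x**2 - 4x + 14

Repeated division with remainder:
  -3x**4 + 3x**3 - 18x**2 - 78x - 168 = ((3/4)x**2 + (9/4)x + 3)(-4x**2 + 16x - 56) + (0)
Last nonzero remainder: -4x**2 + 16x - 56. Dividing through by -4 gives the monic gcd x**2 - 4x + 14.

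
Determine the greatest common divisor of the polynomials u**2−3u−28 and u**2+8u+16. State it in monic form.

By polynomial division,
  u**2−3u−28 = (u**2+8u+16) + (−11u−44)
  u**2+8u+16 = (−(1/11)u−4/11)(−11u−44) + (0)
Last nonzero remainder: −11u−44. Dividing through by −11 gives the monic gcd u+4.

u+4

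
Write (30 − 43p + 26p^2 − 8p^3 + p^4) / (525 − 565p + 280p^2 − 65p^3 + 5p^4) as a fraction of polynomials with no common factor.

Repeated division with remainder:
  p^4 − 8p^3 + 26p^2 − 43p + 30 = (1/5)(5p^4 − 65p^3 + 280p^2 − 565p + 525) + (5p^3 − 30p^2 + 70p − 75)
  5p^4 − 65p^3 + 280p^2 − 565p + 525 = (p − 7)(5p^3 − 30p^2 + 70p − 75) + (0)
Last nonzero remainder: 5p^3 − 30p^2 + 70p − 75. Dividing through by 5 gives the monic gcd p^3 − 6p^2 + 14p − 15.
Cancel p^3 − 6p^2 + 14p − 15 from numerator and denominator to get the reduced form.

(−2 + p)/(−35 + 5p)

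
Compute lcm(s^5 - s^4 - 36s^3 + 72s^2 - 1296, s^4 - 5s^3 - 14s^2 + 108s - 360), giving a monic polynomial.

Euclidean algorithm in ℚ[s]:
  s^5 - s^4 - 36s^3 + 72s^2 - 1296 = (s + 4)(s^4 - 5s^3 - 14s^2 + 108s - 360) + (-2s^3 + 20s^2 - 72s + 144)
  s^4 - 5s^3 - 14s^2 + 108s - 360 = (-(1/2)s - 5/2)(-2s^3 + 20s^2 - 72s + 144) + (0)
Last nonzero remainder: -2s^3 + 20s^2 - 72s + 144. Dividing through by -2 gives the monic gcd s^3 - 10s^2 + 36s - 72.
Then lcm(f, g) = f·g / gcd(f, g); expanding and making the result monic gives the answer.

s^6 + 4s^5 - 41s^4 - 108s^3 + 360s^2 - 1296s - 6480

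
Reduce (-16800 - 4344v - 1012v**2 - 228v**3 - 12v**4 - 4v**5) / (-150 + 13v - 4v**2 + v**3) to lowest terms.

(-672 - 120v - 4v**2 - 4v**3)/(-6 + v)

Euclidean algorithm in ℚ[v]:
  -4v**5 - 12v**4 - 228v**3 - 1012v**2 - 4344v - 16800 = (-4v**2 - 28v - 288)(v**3 - 4v**2 + 13v - 150) + (-2400v**2 - 4800v - 60000)
  v**3 - 4v**2 + 13v - 150 = (-(1/2400)v + 1/400)(-2400v**2 - 4800v - 60000) + (0)
Last nonzero remainder: -2400v**2 - 4800v - 60000. Dividing through by -2400 gives the monic gcd v**2 + 2v + 25.
Cancel v**2 + 2v + 25 from numerator and denominator to get the reduced form.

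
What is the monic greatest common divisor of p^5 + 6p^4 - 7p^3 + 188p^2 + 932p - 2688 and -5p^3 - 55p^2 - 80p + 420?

p^3 + 11p^2 + 16p - 84

Euclidean algorithm in ℚ[p]:
  p^5 + 6p^4 - 7p^3 + 188p^2 + 932p - 2688 = (-(1/5)p^2 + p - 32/5)(-5p^3 - 55p^2 - 80p + 420) + (0)
Last nonzero remainder: -5p^3 - 55p^2 - 80p + 420. Dividing through by -5 gives the monic gcd p^3 + 11p^2 + 16p - 84.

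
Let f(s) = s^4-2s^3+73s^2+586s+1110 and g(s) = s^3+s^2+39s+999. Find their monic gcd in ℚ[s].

s^2-8s+111

By polynomial division,
  s^4-2s^3+73s^2+586s+1110 = (s-3)(s^3+s^2+39s+999) + (37s^2-296s+4107)
  s^3+s^2+39s+999 = ((1/37)s+9/37)(37s^2-296s+4107) + (0)
Last nonzero remainder: 37s^2-296s+4107. Dividing through by 37 gives the monic gcd s^2-8s+111.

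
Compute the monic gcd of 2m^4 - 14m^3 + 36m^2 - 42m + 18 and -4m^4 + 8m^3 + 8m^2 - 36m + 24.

Repeated division with remainder:
  2m^4 - 14m^3 + 36m^2 - 42m + 18 = (-1/2)(-4m^4 + 8m^3 + 8m^2 - 36m + 24) + (-10m^3 + 40m^2 - 60m + 30)
  -4m^4 + 8m^3 + 8m^2 - 36m + 24 = ((2/5)m + 4/5)(-10m^3 + 40m^2 - 60m + 30) + (0)
Last nonzero remainder: -10m^3 + 40m^2 - 60m + 30. Dividing through by -10 gives the monic gcd m^3 - 4m^2 + 6m - 3.

m^3 - 4m^2 + 6m - 3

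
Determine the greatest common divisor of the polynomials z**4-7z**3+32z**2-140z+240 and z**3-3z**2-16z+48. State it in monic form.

Euclidean algorithm in ℚ[z]:
  z**4-7z**3+32z**2-140z+240 = (z-4)(z**3-3z**2-16z+48) + (36z**2-252z+432)
  z**3-3z**2-16z+48 = ((1/36)z+1/9)(36z**2-252z+432) + (0)
Last nonzero remainder: 36z**2-252z+432. Dividing through by 36 gives the monic gcd z**2-7z+12.

z**2-7z+12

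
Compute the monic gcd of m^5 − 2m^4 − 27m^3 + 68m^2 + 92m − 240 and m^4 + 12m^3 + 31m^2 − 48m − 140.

Apply the Euclidean algorithm:
  m^5 − 2m^4 − 27m^3 + 68m^2 + 92m − 240 = (m − 14)(m^4 + 12m^3 + 31m^2 − 48m − 140) + (110m^3 + 550m^2 − 440m − 2200)
  m^4 + 12m^3 + 31m^2 − 48m − 140 = ((1/110)m + 7/110)(110m^3 + 550m^2 − 440m − 2200) + (0)
Last nonzero remainder: 110m^3 + 550m^2 − 440m − 2200. Dividing through by 110 gives the monic gcd m^3 + 5m^2 − 4m − 20.

m^3 + 5m^2 − 4m − 20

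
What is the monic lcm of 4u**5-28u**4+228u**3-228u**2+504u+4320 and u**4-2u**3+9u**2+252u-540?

Repeated division with remainder:
  4u**5-28u**4+228u**3-228u**2+504u+4320 = (4u-20)(u**4-2u**3+9u**2+252u-540) + (152u**3-1056u**2+7704u-6480)
  u**4-2u**3+9u**2+252u-540 = ((1/152)u+47/1444)(152u**3-1056u**2+7704u-6480) + (-(2640/361)u**2+(15840/361)u-118800/361)
  152u**3-1056u**2+7704u-6480 = (-(6859/330)u+1083/55)(-(2640/361)u**2+(15840/361)u-118800/361) + (0)
Last nonzero remainder: -(2640/361)u**2+(15840/361)u-118800/361. Dividing through by -2640/361 gives the monic gcd u**2-6u+45.
Then lcm(f, g) = f·g / gcd(f, g); expanding and making the result monic gives the answer.

u**7-3u**6+17u**5+255u**4-786u**3+2268u**2+2808u-12960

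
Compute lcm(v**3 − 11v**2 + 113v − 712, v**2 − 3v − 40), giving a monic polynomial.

v**4 − 6v**3 + 58v**2 − 147v − 3560

By polynomial division,
  v**3 − 11v**2 + 113v − 712 = (v − 8)(v**2 − 3v − 40) + (129v − 1032)
  v**2 − 3v − 40 = ((1/129)v + 5/129)(129v − 1032) + (0)
Last nonzero remainder: 129v − 1032. Dividing through by 129 gives the monic gcd v − 8.
Then lcm(f, g) = f·g / gcd(f, g); expanding and making the result monic gives the answer.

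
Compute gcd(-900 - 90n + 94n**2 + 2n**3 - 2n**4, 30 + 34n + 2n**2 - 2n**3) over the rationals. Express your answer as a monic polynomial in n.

-15 - 2n + n**2

Repeated division with remainder:
  -2n**4 + 2n**3 + 94n**2 - 90n - 900 = (n)(-2n**3 + 2n**2 + 34n + 30) + (60n**2 - 120n - 900)
  -2n**3 + 2n**2 + 34n + 30 = (-(1/30)n - 1/30)(60n**2 - 120n - 900) + (0)
Last nonzero remainder: 60n**2 - 120n - 900. Dividing through by 60 gives the monic gcd n**2 - 2n - 15.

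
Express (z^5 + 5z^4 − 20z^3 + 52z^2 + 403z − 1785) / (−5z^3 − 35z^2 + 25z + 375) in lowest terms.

By polynomial division,
  z^5 + 5z^4 − 20z^3 + 52z^2 + 403z − 1785 = (−(1/5)z^2 + (2/5)z + 1/5)(−5z^3 − 35z^2 + 25z + 375) + (124z^2 + 248z − 1860)
  −5z^3 − 35z^2 + 25z + 375 = (−(5/124)z − 25/124)(124z^2 + 248z − 1860) + (0)
Last nonzero remainder: 124z^2 + 248z − 1860. Dividing through by 124 gives the monic gcd z^2 + 2z − 15.
Cancel z^2 + 2z − 15 from numerator and denominator to get the reduced form.

(−z^3 − 3z^2 + 11z − 119)/(5z + 25)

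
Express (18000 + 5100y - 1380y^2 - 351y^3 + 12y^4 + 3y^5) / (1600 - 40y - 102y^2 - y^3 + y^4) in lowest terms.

(90 + 39y + 3y^2)/(8 + y)

Apply the Euclidean algorithm:
  3y^5 + 12y^4 - 351y^3 - 1380y^2 + 5100y + 18000 = (3y + 15)(y^4 - y^3 - 102y^2 - 40y + 1600) + (-30y^3 + 270y^2 + 900y - 6000)
  y^4 - y^3 - 102y^2 - 40y + 1600 = (-(1/30)y - 4/15)(-30y^3 + 270y^2 + 900y - 6000) + (0)
Last nonzero remainder: -30y^3 + 270y^2 + 900y - 6000. Dividing through by -30 gives the monic gcd y^3 - 9y^2 - 30y + 200.
Cancel y^3 - 9y^2 - 30y + 200 from numerator and denominator to get the reduced form.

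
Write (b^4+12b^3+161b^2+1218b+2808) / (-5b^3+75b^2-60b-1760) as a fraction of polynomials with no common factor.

(-b^3-8b^2-129b-702)/(5b^2-95b+440)

Repeated division with remainder:
  b^4+12b^3+161b^2+1218b+2808 = (-(1/5)b-27/5)(-5b^3+75b^2-60b-1760) + (554b^2+542b-6696)
  -5b^3+75b^2-60b-1760 = (-(5/554)b+11065/76729)(554b^2+542b-6696) + (-(15237950/76729)b-60951800/76729)
  554b^2+542b-6696 = (-(21253933/7618975)b+64222173/7618975)(-(15237950/76729)b-60951800/76729) + (0)
Last nonzero remainder: -(15237950/76729)b-60951800/76729. Dividing through by -15237950/76729 gives the monic gcd b+4.
Cancel b+4 from numerator and denominator to get the reduced form.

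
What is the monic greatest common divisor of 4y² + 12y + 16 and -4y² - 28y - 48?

1

Apply the Euclidean algorithm:
  4y² + 12y + 16 = (-1)(-4y² - 28y - 48) + (-16y - 32)
  -4y² - 28y - 48 = ((1/4)y + 5/4)(-16y - 32) + (-8)
  -16y - 32 = (2y + 4)(-8) + (0)
The last nonzero remainder is the constant -8, so the polynomials are coprime and gcd = 1.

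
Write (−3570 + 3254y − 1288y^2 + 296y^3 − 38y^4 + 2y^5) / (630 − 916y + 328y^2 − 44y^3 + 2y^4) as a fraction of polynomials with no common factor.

(−51 + 29y − 7y^2 + y^3)/(9 − 10y + y^2)

By polynomial division,
  2y^5 − 38y^4 + 296y^3 − 1288y^2 + 3254y − 3570 = (y + 3)(2y^4 − 44y^3 + 328y^2 − 916y + 630) + (100y^3 − 1356y^2 + 5372y − 5460)
  2y^4 − 44y^3 + 328y^2 − 916y + 630 = ((1/50)y − 211/1250)(100y^3 − 1356y^2 + 5372y − 5460) + (−(5208/625)y^2 + (62496/625)y − 36456/125)
  100y^3 − 1356y^2 + 5372y − 5460 = (−(15625/1302)y + 8125/434)(−(5208/625)y^2 + (62496/625)y − 36456/125) + (0)
Last nonzero remainder: −(5208/625)y^2 + (62496/625)y − 36456/125. Dividing through by −5208/625 gives the monic gcd y^2 − 12y + 35.
Cancel y^2 − 12y + 35 from numerator and denominator to get the reduced form.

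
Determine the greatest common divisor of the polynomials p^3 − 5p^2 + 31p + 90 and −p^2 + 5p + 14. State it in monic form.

p + 2

Euclidean algorithm in ℚ[p]:
  p^3 − 5p^2 + 31p + 90 = (−p)(−p^2 + 5p + 14) + (45p + 90)
  −p^2 + 5p + 14 = (−(1/45)p + 7/45)(45p + 90) + (0)
Last nonzero remainder: 45p + 90. Dividing through by 45 gives the monic gcd p + 2.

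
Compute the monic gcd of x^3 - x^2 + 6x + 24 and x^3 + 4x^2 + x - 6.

x + 2

Euclidean algorithm in ℚ[x]:
  x^3 - x^2 + 6x + 24 = (x^3 + 4x^2 + x - 6) + (-5x^2 + 5x + 30)
  x^3 + 4x^2 + x - 6 = (-(1/5)x - 1)(-5x^2 + 5x + 30) + (12x + 24)
  -5x^2 + 5x + 30 = (-(5/12)x + 5/4)(12x + 24) + (0)
Last nonzero remainder: 12x + 24. Dividing through by 12 gives the monic gcd x + 2.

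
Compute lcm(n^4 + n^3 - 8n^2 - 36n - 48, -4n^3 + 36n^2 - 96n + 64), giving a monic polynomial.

n^6 - 4n^5 - 9n^4 + 8n^3 + 100n^2 + 96n - 192

Euclidean algorithm in ℚ[n]:
  n^4 + n^3 - 8n^2 - 36n - 48 = (-(1/4)n - 5/2)(-4n^3 + 36n^2 - 96n + 64) + (58n^2 - 260n + 112)
  -4n^3 + 36n^2 - 96n + 64 = (-(2/29)n + 262/841)(58n^2 - 260n + 112) + (-(6120/841)n + 24480/841)
  58n^2 - 260n + 112 = (-(24389/3060)n + 5887/1530)(-(6120/841)n + 24480/841) + (0)
Last nonzero remainder: -(6120/841)n + 24480/841. Dividing through by -6120/841 gives the monic gcd n - 4.
Then lcm(f, g) = f·g / gcd(f, g); expanding and making the result monic gives the answer.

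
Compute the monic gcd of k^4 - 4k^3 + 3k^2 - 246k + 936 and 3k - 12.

k - 4

Repeated division with remainder:
  k^4 - 4k^3 + 3k^2 - 246k + 936 = ((1/3)k^3 + k - 78)(3k - 12) + (0)
Last nonzero remainder: 3k - 12. Dividing through by 3 gives the monic gcd k - 4.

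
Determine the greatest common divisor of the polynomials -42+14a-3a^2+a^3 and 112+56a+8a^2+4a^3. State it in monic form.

14+a^2

By polynomial division,
  a^3-3a^2+14a-42 = (1/4)(4a^3+8a^2+56a+112) + (-5a^2-70)
  4a^3+8a^2+56a+112 = (-(4/5)a-8/5)(-5a^2-70) + (0)
Last nonzero remainder: -5a^2-70. Dividing through by -5 gives the monic gcd a^2+14.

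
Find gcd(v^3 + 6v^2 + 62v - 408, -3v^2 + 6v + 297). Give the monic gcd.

By polynomial division,
  v^3 + 6v^2 + 62v - 408 = (-(1/3)v - 8/3)(-3v^2 + 6v + 297) + (177v + 384)
  -3v^2 + 6v + 297 = (-(1/59)v + 246/3481)(177v + 384) + (939393/3481)
  177v + 384 = ((205379/313131)v + 445568/313131)(939393/3481) + (0)
The last nonzero remainder is the constant 939393/3481, so the polynomials are coprime and gcd = 1.

1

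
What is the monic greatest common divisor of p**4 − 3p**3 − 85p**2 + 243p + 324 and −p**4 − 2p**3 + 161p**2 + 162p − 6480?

p**2 − 81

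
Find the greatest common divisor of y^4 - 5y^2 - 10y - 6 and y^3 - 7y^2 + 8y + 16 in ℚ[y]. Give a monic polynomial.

By polynomial division,
  y^4 - 5y^2 - 10y - 6 = (y + 7)(y^3 - 7y^2 + 8y + 16) + (36y^2 - 82y - 118)
  y^3 - 7y^2 + 8y + 16 = ((1/36)y - 85/648)(36y^2 - 82y - 118) + ((169/324)y + 169/324)
  36y^2 - 82y - 118 = ((11664/169)y - 38232/169)((169/324)y + 169/324) + (0)
Last nonzero remainder: (169/324)y + 169/324. Dividing through by 169/324 gives the monic gcd y + 1.

y + 1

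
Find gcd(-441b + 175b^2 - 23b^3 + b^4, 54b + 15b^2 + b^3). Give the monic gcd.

Apply the Euclidean algorithm:
  b^4 - 23b^3 + 175b^2 - 441b = (b - 38)(b^3 + 15b^2 + 54b) + (691b^2 + 1611b)
  b^3 + 15b^2 + 54b = ((1/691)b + 8754/477481)(691b^2 + 1611b) + ((11681280/477481)b)
  691b^2 + 1611b = ((329939371/11681280)b + 85469099/1297920)((11681280/477481)b) + (0)
Last nonzero remainder: (11681280/477481)b. Dividing through by 11681280/477481 gives the monic gcd b.

b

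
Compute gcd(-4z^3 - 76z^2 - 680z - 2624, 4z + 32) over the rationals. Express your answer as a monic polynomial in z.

Euclidean algorithm in ℚ[z]:
  -4z^3 - 76z^2 - 680z - 2624 = (-z^2 - 11z - 82)(4z + 32) + (0)
Last nonzero remainder: 4z + 32. Dividing through by 4 gives the monic gcd z + 8.

z + 8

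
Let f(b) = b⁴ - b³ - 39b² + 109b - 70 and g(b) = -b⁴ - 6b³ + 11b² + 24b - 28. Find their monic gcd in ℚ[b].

b³ + 4b² - 19b + 14

Apply the Euclidean algorithm:
  b⁴ - b³ - 39b² + 109b - 70 = (-1)(-b⁴ - 6b³ + 11b² + 24b - 28) + (-7b³ - 28b² + 133b - 98)
  -b⁴ - 6b³ + 11b² + 24b - 28 = ((1/7)b + 2/7)(-7b³ - 28b² + 133b - 98) + (0)
Last nonzero remainder: -7b³ - 28b² + 133b - 98. Dividing through by -7 gives the monic gcd b³ + 4b² - 19b + 14.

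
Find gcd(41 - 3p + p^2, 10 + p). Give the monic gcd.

1

By polynomial division,
  p^2 - 3p + 41 = (p - 13)(p + 10) + (171)
  p + 10 = ((1/171)p + 10/171)(171) + (0)
The last nonzero remainder is the constant 171, so the polynomials are coprime and gcd = 1.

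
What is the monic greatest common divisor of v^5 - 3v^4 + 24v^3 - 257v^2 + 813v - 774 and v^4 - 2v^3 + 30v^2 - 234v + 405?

v^2 - 6v + 9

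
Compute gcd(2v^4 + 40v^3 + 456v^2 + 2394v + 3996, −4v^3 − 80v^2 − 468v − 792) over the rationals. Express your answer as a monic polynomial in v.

By polynomial division,
  2v^4 + 40v^3 + 456v^2 + 2394v + 3996 = (−(1/2)v)(−4v^3 − 80v^2 − 468v − 792) + (222v^2 + 1998v + 3996)
  −4v^3 − 80v^2 − 468v − 792 = (−(2/111)v − 22/111)(222v^2 + 1998v + 3996) + (0)
Last nonzero remainder: 222v^2 + 1998v + 3996. Dividing through by 222 gives the monic gcd v^2 + 9v + 18.

v^2 + 9v + 18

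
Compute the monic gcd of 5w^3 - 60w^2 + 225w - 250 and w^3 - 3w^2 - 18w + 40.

w^2 - 7w + 10

Repeated division with remainder:
  5w^3 - 60w^2 + 225w - 250 = (5)(w^3 - 3w^2 - 18w + 40) + (-45w^2 + 315w - 450)
  w^3 - 3w^2 - 18w + 40 = (-(1/45)w - 4/45)(-45w^2 + 315w - 450) + (0)
Last nonzero remainder: -45w^2 + 315w - 450. Dividing through by -45 gives the monic gcd w^2 - 7w + 10.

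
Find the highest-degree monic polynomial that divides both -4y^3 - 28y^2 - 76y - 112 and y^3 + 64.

y + 4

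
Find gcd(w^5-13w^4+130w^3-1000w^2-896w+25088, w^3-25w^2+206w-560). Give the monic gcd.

w^2-15w+56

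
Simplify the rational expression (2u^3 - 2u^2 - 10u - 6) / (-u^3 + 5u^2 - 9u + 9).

Apply the Euclidean algorithm:
  2u^3 - 2u^2 - 10u - 6 = (-2)(-u^3 + 5u^2 - 9u + 9) + (8u^2 - 28u + 12)
  -u^3 + 5u^2 - 9u + 9 = (-(1/8)u + 3/16)(8u^2 - 28u + 12) + (-(9/4)u + 27/4)
  8u^2 - 28u + 12 = (-(32/9)u + 16/9)(-(9/4)u + 27/4) + (0)
Last nonzero remainder: -(9/4)u + 27/4. Dividing through by -9/4 gives the monic gcd u - 3.
Cancel u - 3 from numerator and denominator to get the reduced form.

(-2u^2 - 4u - 2)/(u^2 - 2u + 3)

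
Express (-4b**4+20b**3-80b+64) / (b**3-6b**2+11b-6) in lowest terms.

Apply the Euclidean algorithm:
  -4b**4+20b**3-80b+64 = (-4b-4)(b**3-6b**2+11b-6) + (20b**2-60b+40)
  b**3-6b**2+11b-6 = ((1/20)b-3/20)(20b**2-60b+40) + (0)
Last nonzero remainder: 20b**2-60b+40. Dividing through by 20 gives the monic gcd b**2-3b+2.
Cancel b**2-3b+2 from numerator and denominator to get the reduced form.

(-4b**2+8b+32)/(b-3)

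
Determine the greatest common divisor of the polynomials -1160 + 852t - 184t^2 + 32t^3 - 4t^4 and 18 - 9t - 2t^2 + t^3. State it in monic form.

-2 + t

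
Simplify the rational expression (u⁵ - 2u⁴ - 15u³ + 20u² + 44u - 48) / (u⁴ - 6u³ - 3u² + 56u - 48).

By polynomial division,
  u⁵ - 2u⁴ - 15u³ + 20u² + 44u - 48 = (u + 4)(u⁴ - 6u³ - 3u² + 56u - 48) + (12u³ - 24u² - 132u + 144)
  u⁴ - 6u³ - 3u² + 56u - 48 = ((1/12)u - 1/3)(12u³ - 24u² - 132u + 144) + (0)
Last nonzero remainder: 12u³ - 24u² - 132u + 144. Dividing through by 12 gives the monic gcd u³ - 2u² - 11u + 12.
Cancel u³ - 2u² - 11u + 12 from numerator and denominator to get the reduced form.

(u² - 4)/(u - 4)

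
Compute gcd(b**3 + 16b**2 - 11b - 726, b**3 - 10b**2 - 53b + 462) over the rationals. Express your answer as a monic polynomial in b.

b - 6

Repeated division with remainder:
  b**3 + 16b**2 - 11b - 726 = (b**3 - 10b**2 - 53b + 462) + (26b**2 + 42b - 1188)
  b**3 - 10b**2 - 53b + 462 = ((1/26)b - 151/338)(26b**2 + 42b - 1188) + ((1936/169)b - 11616/169)
  26b**2 + 42b - 1188 = ((2197/968)b + 1521/88)((1936/169)b - 11616/169) + (0)
Last nonzero remainder: (1936/169)b - 11616/169. Dividing through by 1936/169 gives the monic gcd b - 6.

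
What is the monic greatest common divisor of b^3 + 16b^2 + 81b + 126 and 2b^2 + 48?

1

By polynomial division,
  b^3 + 16b^2 + 81b + 126 = ((1/2)b + 8)(2b^2 + 48) + (57b - 258)
  2b^2 + 48 = ((2/57)b + 172/1083)(57b - 258) + (32120/361)
  57b - 258 = ((20577/32120)b - 46569/16060)(32120/361) + (0)
The last nonzero remainder is the constant 32120/361, so the polynomials are coprime and gcd = 1.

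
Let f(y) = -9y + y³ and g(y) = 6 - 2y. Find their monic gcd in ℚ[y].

-3 + y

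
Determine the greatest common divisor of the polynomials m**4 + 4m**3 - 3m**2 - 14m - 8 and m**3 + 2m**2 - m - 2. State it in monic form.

m + 1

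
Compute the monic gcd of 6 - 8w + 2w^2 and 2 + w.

1

By polynomial division,
  2w^2 - 8w + 6 = (2w - 12)(w + 2) + (30)
  w + 2 = ((1/30)w + 1/15)(30) + (0)
The last nonzero remainder is the constant 30, so the polynomials are coprime and gcd = 1.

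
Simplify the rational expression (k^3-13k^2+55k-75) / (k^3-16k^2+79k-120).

(k-5)/(k-8)

By polynomial division,
  k^3-13k^2+55k-75 = (k^3-16k^2+79k-120) + (3k^2-24k+45)
  k^3-16k^2+79k-120 = ((1/3)k-8/3)(3k^2-24k+45) + (0)
Last nonzero remainder: 3k^2-24k+45. Dividing through by 3 gives the monic gcd k^2-8k+15.
Cancel k^2-8k+15 from numerator and denominator to get the reduced form.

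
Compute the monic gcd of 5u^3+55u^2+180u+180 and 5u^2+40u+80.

1

Apply the Euclidean algorithm:
  5u^3+55u^2+180u+180 = (u+3)(5u^2+40u+80) + (-20u-60)
  5u^2+40u+80 = (-(1/4)u-5/4)(-20u-60) + (5)
  -20u-60 = (-4u-12)(5) + (0)
The last nonzero remainder is the constant 5, so the polynomials are coprime and gcd = 1.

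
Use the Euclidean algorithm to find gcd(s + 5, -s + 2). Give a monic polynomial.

1

Euclidean algorithm in ℚ[s]:
  s + 5 = (-1)(-s + 2) + (7)
  -s + 2 = (-(1/7)s + 2/7)(7) + (0)
The last nonzero remainder is the constant 7, so the polynomials are coprime and gcd = 1.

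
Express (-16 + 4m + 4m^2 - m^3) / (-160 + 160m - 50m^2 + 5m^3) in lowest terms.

(-2 - m)/(-20 + 5m)

Apply the Euclidean algorithm:
  -m^3 + 4m^2 + 4m - 16 = (-1/5)(5m^3 - 50m^2 + 160m - 160) + (-6m^2 + 36m - 48)
  5m^3 - 50m^2 + 160m - 160 = (-(5/6)m + 10/3)(-6m^2 + 36m - 48) + (0)
Last nonzero remainder: -6m^2 + 36m - 48. Dividing through by -6 gives the monic gcd m^2 - 6m + 8.
Cancel m^2 - 6m + 8 from numerator and denominator to get the reduced form.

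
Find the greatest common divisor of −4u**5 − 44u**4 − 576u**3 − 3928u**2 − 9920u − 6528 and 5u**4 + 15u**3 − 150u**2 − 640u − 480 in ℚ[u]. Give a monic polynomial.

u**3 + 9u**2 + 24u + 16

Apply the Euclidean algorithm:
  −4u**5 − 44u**4 − 576u**3 − 3928u**2 − 9920u − 6528 = (−(4/5)u − 32/5)(5u**4 + 15u**3 − 150u**2 − 640u − 480) + (−600u**3 − 5400u**2 − 14400u − 9600)
  5u**4 + 15u**3 − 150u**2 − 640u − 480 = (−(1/120)u + 1/20)(−600u**3 − 5400u**2 − 14400u − 9600) + (0)
Last nonzero remainder: −600u**3 − 5400u**2 − 14400u − 9600. Dividing through by −600 gives the monic gcd u**3 + 9u**2 + 24u + 16.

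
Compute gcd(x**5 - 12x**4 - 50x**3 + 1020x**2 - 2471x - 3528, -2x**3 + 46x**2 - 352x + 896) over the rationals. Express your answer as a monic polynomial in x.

x**2 - 15x + 56

Apply the Euclidean algorithm:
  x**5 - 12x**4 - 50x**3 + 1020x**2 - 2471x - 3528 = (-(1/2)x**2 - (11/2)x - 27/2)(-2x**3 + 46x**2 - 352x + 896) + (153x**2 - 2295x + 8568)
  -2x**3 + 46x**2 - 352x + 896 = (-(2/153)x + 16/153)(153x**2 - 2295x + 8568) + (0)
Last nonzero remainder: 153x**2 - 2295x + 8568. Dividing through by 153 gives the monic gcd x**2 - 15x + 56.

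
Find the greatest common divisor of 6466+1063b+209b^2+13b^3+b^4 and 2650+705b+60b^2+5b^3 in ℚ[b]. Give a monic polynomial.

106+7b+b^2

Euclidean algorithm in ℚ[b]:
  b^4+13b^3+209b^2+1063b+6466 = ((1/5)b+1/5)(5b^3+60b^2+705b+2650) + (56b^2+392b+5936)
  5b^3+60b^2+705b+2650 = ((5/56)b+25/56)(56b^2+392b+5936) + (0)
Last nonzero remainder: 56b^2+392b+5936. Dividing through by 56 gives the monic gcd b^2+7b+106.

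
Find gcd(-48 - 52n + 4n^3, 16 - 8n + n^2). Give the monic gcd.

-4 + n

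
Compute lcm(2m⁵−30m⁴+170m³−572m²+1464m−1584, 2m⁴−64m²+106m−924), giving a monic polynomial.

Apply the Euclidean algorithm:
  2m⁵−30m⁴+170m³−572m²+1464m−1584 = (m−15)(2m⁴−64m²+106m−924) + (234m³−1638m²+3978m−15444)
  2m⁴−64m²+106m−924 = ((1/117)m+7/117)(234m³−1638m²+3978m−15444) + (0)
Last nonzero remainder: 234m³−1638m²+3978m−15444. Dividing through by 234 gives the monic gcd m³−7m²+17m−66.
Then lcm(f, g) = f·g / gcd(f, g); expanding and making the result monic gives the answer.

m⁶−8m⁵−20m⁴+309m³−1270m²+4332m−5544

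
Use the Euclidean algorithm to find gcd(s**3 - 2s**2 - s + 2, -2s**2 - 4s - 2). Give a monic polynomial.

s + 1

Apply the Euclidean algorithm:
  s**3 - 2s**2 - s + 2 = (-(1/2)s + 2)(-2s**2 - 4s - 2) + (6s + 6)
  -2s**2 - 4s - 2 = (-(1/3)s - 1/3)(6s + 6) + (0)
Last nonzero remainder: 6s + 6. Dividing through by 6 gives the monic gcd s + 1.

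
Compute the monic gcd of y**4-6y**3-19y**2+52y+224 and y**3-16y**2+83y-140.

y**2-11y+28

Euclidean algorithm in ℚ[y]:
  y**4-6y**3-19y**2+52y+224 = (y+10)(y**3-16y**2+83y-140) + (58y**2-638y+1624)
  y**3-16y**2+83y-140 = ((1/58)y-5/58)(58y**2-638y+1624) + (0)
Last nonzero remainder: 58y**2-638y+1624. Dividing through by 58 gives the monic gcd y**2-11y+28.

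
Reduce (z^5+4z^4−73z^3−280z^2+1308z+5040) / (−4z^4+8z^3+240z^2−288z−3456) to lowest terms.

By polynomial division,
  z^5+4z^4−73z^3−280z^2+1308z+5040 = (−(1/4)z−3/2)(−4z^4+8z^3+240z^2−288z−3456) + (−z^3+8z^2+12z−144)
  −4z^4+8z^3+240z^2−288z−3456 = (4z+24)(−z^3+8z^2+12z−144) + (0)
Last nonzero remainder: −z^3+8z^2+12z−144. Dividing through by −1 gives the monic gcd z^3−8z^2−12z+144.
Cancel z^3−8z^2−12z+144 from numerator and denominator to get the reduced form.

(−z^2−12z−35)/(4z+24)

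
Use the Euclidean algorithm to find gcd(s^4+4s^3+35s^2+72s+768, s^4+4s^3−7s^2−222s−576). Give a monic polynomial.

s^2+7s+32

Euclidean algorithm in ℚ[s]:
  s^4+4s^3+35s^2+72s+768 = (s^4+4s^3−7s^2−222s−576) + (42s^2+294s+1344)
  s^4+4s^3−7s^2−222s−576 = ((1/42)s^2−(1/14)s−3/7)(42s^2+294s+1344) + (0)
Last nonzero remainder: 42s^2+294s+1344. Dividing through by 42 gives the monic gcd s^2+7s+32.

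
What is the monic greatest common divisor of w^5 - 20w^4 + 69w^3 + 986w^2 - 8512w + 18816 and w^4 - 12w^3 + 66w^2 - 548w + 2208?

w^2 - 14w + 48

Euclidean algorithm in ℚ[w]:
  w^5 - 20w^4 + 69w^3 + 986w^2 - 8512w + 18816 = (w - 8)(w^4 - 12w^3 + 66w^2 - 548w + 2208) + (-93w^3 + 2062w^2 - 15104w + 36480)
  w^4 - 12w^3 + 66w^2 - 548w + 2208 = (-(1/93)w - 946/8649)(-93w^3 + 2062w^2 - 15104w + 36480) + ((1116814/8649)w^2 - (15635396/8649)w + 17869024/2883)
  -93w^3 + 2062w^2 - 15104w + 36480 = (-(804357/1116814)w + 3286620/558407)((1116814/8649)w^2 - (15635396/8649)w + 17869024/2883) + (0)
Last nonzero remainder: (1116814/8649)w^2 - (15635396/8649)w + 17869024/2883. Dividing through by 1116814/8649 gives the monic gcd w^2 - 14w + 48.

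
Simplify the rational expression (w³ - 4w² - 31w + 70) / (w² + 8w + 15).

(w² - 9w + 14)/(w + 3)

Apply the Euclidean algorithm:
  w³ - 4w² - 31w + 70 = (w - 12)(w² + 8w + 15) + (50w + 250)
  w² + 8w + 15 = ((1/50)w + 3/50)(50w + 250) + (0)
Last nonzero remainder: 50w + 250. Dividing through by 50 gives the monic gcd w + 5.
Cancel w + 5 from numerator and denominator to get the reduced form.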